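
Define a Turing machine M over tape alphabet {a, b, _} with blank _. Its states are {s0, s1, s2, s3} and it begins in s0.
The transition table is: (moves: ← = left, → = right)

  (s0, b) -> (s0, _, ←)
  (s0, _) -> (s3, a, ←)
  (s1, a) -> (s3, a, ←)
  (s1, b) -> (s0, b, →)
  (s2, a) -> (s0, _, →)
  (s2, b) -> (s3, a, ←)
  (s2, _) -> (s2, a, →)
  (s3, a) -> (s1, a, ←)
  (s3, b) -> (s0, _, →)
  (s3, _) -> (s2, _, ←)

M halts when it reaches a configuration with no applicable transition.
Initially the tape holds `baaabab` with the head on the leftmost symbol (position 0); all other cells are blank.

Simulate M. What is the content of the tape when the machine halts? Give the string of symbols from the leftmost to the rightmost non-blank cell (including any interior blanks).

aa_aaaaabab

s0 | ____[b]aaabab   read b → write _, move ←, go to s0
s0 | ___[_]_aaabab   read _ → write a, move ←, go to s3
s3 | __[_]a_aaabab   read _ → write _, move ←, go to s2
s2 | _[_]_a_aaabab   read _ → write a, move →, go to s2
s2 | _a[_]a_aaabab   read _ → write a, move →, go to s2
s2 | _aa[a]_aaabab   read a → write _, move →, go to s0
s0 | _aa_[_]aaabab   read _ → write a, move ←, go to s3
s3 | _aa[_]aaaabab   read _ → write _, move ←, go to s2
s2 | _a[a]_aaaabab   read a → write _, move →, go to s0
s0 | _a_[_]aaaabab   read _ → write a, move ←, go to s3
s3 | _a[_]aaaaabab   read _ → write _, move ←, go to s2
s2 | _[a]_aaaaabab   read a → write _, move →, go to s0
s0 | __[_]aaaaabab   read _ → write a, move ←, go to s3
s3 | _[_]aaaaaabab   read _ → write _, move ←, go to s2
s2 | [_]_aaaaaabab   read _ → write a, move →, go to s2
s2 | a[_]aaaaaabab   read _ → write a, move →, go to s2
s2 | aa[a]aaaaabab   read a → write _, move →, go to s0
s0 | aa_[a]aaaabab
The non-blank tape span at halt is aa_aaaaabab.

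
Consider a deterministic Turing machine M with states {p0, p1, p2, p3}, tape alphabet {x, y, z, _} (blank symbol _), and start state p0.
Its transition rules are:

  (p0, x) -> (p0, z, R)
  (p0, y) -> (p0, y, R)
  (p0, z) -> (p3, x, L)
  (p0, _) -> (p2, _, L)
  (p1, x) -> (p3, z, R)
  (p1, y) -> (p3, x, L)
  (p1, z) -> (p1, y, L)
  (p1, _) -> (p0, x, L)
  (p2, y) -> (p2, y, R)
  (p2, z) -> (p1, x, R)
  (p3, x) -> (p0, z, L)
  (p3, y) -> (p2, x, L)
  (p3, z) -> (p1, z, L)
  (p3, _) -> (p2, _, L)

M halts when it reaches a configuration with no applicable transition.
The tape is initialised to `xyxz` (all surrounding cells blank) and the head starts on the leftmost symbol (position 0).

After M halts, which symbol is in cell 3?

state=p0 head=0 tape=___[x]yxz   (p0,x)→(p0,z,R)
state=p0 head=1 tape=___z[y]xz   (p0,y)→(p0,y,R)
state=p0 head=2 tape=___zy[x]z   (p0,x)→(p0,z,R)
state=p0 head=3 tape=___zyz[z]   (p0,z)→(p3,x,L)
state=p3 head=2 tape=___zy[z]x   (p3,z)→(p1,z,L)
state=p1 head=1 tape=___z[y]zx   (p1,y)→(p3,x,L)
state=p3 head=0 tape=___[z]xzx   (p3,z)→(p1,z,L)
state=p1 head=-1 tape=__[_]zxzx   (p1,_)→(p0,x,L)
state=p0 head=-2 tape=_[_]xzxzx   (p0,_)→(p2,_,L)
state=p2 head=-3 tape=[_]_xzxzx
Cell 3 holds x when M halts.

x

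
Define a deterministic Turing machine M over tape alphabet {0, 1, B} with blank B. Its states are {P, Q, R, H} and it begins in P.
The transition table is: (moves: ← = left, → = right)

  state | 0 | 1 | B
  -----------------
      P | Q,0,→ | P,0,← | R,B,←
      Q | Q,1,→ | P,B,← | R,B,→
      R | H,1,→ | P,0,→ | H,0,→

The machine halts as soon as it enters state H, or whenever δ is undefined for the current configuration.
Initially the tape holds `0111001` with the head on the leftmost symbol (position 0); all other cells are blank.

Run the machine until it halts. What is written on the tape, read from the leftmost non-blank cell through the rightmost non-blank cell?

state=P head=0 tape=[0]111001BB   (P,0)→(Q,0,→)
state=Q head=1 tape=0[1]11001BB   (Q,1)→(P,B,←)
state=P head=0 tape=[0]B11001BB   (P,0)→(Q,0,→)
state=Q head=1 tape=0[B]11001BB   (Q,B)→(R,B,→)
state=R head=2 tape=0B[1]1001BB   (R,1)→(P,0,→)
state=P head=3 tape=0B0[1]001BB   (P,1)→(P,0,←)
state=P head=2 tape=0B[0]0001BB   (P,0)→(Q,0,→)
state=Q head=3 tape=0B0[0]001BB   (Q,0)→(Q,1,→)
state=Q head=4 tape=0B01[0]01BB   (Q,0)→(Q,1,→)
state=Q head=5 tape=0B011[0]1BB   (Q,0)→(Q,1,→)
state=Q head=6 tape=0B0111[1]BB   (Q,1)→(P,B,←)
state=P head=5 tape=0B011[1]BBB   (P,1)→(P,0,←)
state=P head=4 tape=0B01[1]0BBB   (P,1)→(P,0,←)
state=P head=3 tape=0B0[1]00BBB   (P,1)→(P,0,←)
state=P head=2 tape=0B[0]000BBB   (P,0)→(Q,0,→)
state=Q head=3 tape=0B0[0]00BBB   (Q,0)→(Q,1,→)
state=Q head=4 tape=0B01[0]0BBB   (Q,0)→(Q,1,→)
state=Q head=5 tape=0B011[0]BBB   (Q,0)→(Q,1,→)
state=Q head=6 tape=0B0111[B]BB   (Q,B)→(R,B,→)
state=R head=7 tape=0B0111B[B]B   (R,B)→(H,0,→)
state=H head=8 tape=0B0111B0[B]
The non-blank tape span at halt is 0B0111B0.

0B0111B0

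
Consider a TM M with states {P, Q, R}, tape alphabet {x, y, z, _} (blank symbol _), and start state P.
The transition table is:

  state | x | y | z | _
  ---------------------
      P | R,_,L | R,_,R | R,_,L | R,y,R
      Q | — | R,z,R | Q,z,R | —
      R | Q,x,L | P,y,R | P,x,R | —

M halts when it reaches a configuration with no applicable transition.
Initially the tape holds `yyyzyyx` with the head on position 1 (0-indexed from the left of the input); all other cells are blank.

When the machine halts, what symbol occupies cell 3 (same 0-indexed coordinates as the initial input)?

state=P head=1 tape=y[y]yzyyx   (P,y)→(R,_,R)
state=R head=2 tape=y_[y]zyyx   (R,y)→(P,y,R)
state=P head=3 tape=y_y[z]yyx   (P,z)→(R,_,L)
state=R head=2 tape=y_[y]_yyx   (R,y)→(P,y,R)
state=P head=3 tape=y_y[_]yyx   (P,_)→(R,y,R)
state=R head=4 tape=y_yy[y]yx   (R,y)→(P,y,R)
state=P head=5 tape=y_yyy[y]x   (P,y)→(R,_,R)
state=R head=6 tape=y_yyy_[x]   (R,x)→(Q,x,L)
state=Q head=5 tape=y_yyy[_]x
Cell 3 holds y when M halts.

y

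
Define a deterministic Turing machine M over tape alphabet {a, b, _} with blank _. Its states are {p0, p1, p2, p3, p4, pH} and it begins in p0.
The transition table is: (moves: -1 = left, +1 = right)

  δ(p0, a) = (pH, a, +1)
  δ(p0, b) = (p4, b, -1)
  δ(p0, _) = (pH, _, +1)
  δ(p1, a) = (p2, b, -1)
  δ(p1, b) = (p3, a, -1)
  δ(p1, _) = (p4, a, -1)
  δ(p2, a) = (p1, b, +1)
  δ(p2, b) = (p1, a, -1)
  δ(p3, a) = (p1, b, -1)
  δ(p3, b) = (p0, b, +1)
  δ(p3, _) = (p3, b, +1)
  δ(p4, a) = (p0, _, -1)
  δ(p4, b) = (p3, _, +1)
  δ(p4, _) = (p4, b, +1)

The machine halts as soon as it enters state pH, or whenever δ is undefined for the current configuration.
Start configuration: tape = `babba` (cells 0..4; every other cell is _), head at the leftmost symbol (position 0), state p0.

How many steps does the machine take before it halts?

state=p0 head=0 tape=___[b]abba_   (p0,b)→(p4,b,-1)
state=p4 head=-1 tape=__[_]babba_   (p4,_)→(p4,b,+1)
state=p4 head=0 tape=__b[b]abba_   (p4,b)→(p3,_,+1)
state=p3 head=1 tape=__b_[a]bba_   (p3,a)→(p1,b,-1)
state=p1 head=0 tape=__b[_]bbba_   (p1,_)→(p4,a,-1)
state=p4 head=-1 tape=__[b]abbba_   (p4,b)→(p3,_,+1)
state=p3 head=0 tape=___[a]bbba_   (p3,a)→(p1,b,-1)
state=p1 head=-1 tape=__[_]bbbba_   (p1,_)→(p4,a,-1)
state=p4 head=-2 tape=_[_]abbbba_   (p4,_)→(p4,b,+1)
state=p4 head=-1 tape=_b[a]bbbba_   (p4,a)→(p0,_,-1)
state=p0 head=-2 tape=_[b]_bbbba_   (p0,b)→(p4,b,-1)
state=p4 head=-3 tape=[_]b_bbbba_   (p4,_)→(p4,b,+1)
state=p4 head=-2 tape=b[b]_bbbba_   (p4,b)→(p3,_,+1)
state=p3 head=-1 tape=b_[_]bbbba_   (p3,_)→(p3,b,+1)
state=p3 head=0 tape=b_b[b]bbba_   (p3,b)→(p0,b,+1)
state=p0 head=1 tape=b_bb[b]bba_   (p0,b)→(p4,b,-1)
state=p4 head=0 tape=b_b[b]bbba_   (p4,b)→(p3,_,+1)
state=p3 head=1 tape=b_b_[b]bba_   (p3,b)→(p0,b,+1)
state=p0 head=2 tape=b_b_b[b]ba_   (p0,b)→(p4,b,-1)
state=p4 head=1 tape=b_b_[b]bba_   (p4,b)→(p3,_,+1)
state=p3 head=2 tape=b_b__[b]ba_   (p3,b)→(p0,b,+1)
state=p0 head=3 tape=b_b__b[b]a_   (p0,b)→(p4,b,-1)
state=p4 head=2 tape=b_b__[b]ba_   (p4,b)→(p3,_,+1)
state=p3 head=3 tape=b_b___[b]a_   (p3,b)→(p0,b,+1)
state=p0 head=4 tape=b_b___b[a]_   (p0,a)→(pH,a,+1)
state=pH head=5 tape=b_b___ba[_]
M halts after 25 transitions.

25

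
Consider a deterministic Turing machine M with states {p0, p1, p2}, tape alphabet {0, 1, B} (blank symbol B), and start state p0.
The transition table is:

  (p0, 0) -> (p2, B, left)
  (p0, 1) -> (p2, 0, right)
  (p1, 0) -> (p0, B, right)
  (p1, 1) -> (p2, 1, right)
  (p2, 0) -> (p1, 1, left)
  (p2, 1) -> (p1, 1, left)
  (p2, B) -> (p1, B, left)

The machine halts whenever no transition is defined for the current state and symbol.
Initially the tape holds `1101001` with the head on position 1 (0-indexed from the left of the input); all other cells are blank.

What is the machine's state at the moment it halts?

p0

p0 | 1[1]01001B   read 1 → write 0, move right, go to p2
p2 | 10[0]1001B   read 0 → write 1, move left, go to p1
p1 | 1[0]11001B   read 0 → write B, move right, go to p0
p0 | 1B[1]1001B   read 1 → write 0, move right, go to p2
p2 | 1B0[1]001B   read 1 → write 1, move left, go to p1
p1 | 1B[0]1001B   read 0 → write B, move right, go to p0
p0 | 1BB[1]001B   read 1 → write 0, move right, go to p2
p2 | 1BB0[0]01B   read 0 → write 1, move left, go to p1
p1 | 1BB[0]101B   read 0 → write B, move right, go to p0
p0 | 1BBB[1]01B   read 1 → write 0, move right, go to p2
p2 | 1BBB0[0]1B   read 0 → write 1, move left, go to p1
p1 | 1BBB[0]11B   read 0 → write B, move right, go to p0
p0 | 1BBBB[1]1B   read 1 → write 0, move right, go to p2
p2 | 1BBBB0[1]B   read 1 → write 1, move left, go to p1
p1 | 1BBBB[0]1B   read 0 → write B, move right, go to p0
p0 | 1BBBBB[1]B   read 1 → write 0, move right, go to p2
p2 | 1BBBBB0[B]   read B → write B, move left, go to p1
p1 | 1BBBBB[0]B   read 0 → write B, move right, go to p0
p0 | 1BBBBBB[B]
No transition is defined for (p0, B); M halts in state p0.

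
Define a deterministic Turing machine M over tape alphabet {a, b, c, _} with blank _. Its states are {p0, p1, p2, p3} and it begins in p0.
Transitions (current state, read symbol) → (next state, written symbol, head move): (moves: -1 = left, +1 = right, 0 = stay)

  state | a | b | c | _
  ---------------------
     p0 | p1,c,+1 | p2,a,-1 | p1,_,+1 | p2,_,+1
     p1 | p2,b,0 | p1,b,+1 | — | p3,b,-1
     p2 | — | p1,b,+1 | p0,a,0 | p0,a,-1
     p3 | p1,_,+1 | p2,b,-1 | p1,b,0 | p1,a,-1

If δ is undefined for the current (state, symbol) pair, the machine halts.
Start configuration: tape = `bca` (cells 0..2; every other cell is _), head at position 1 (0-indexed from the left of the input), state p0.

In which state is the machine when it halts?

p2

p0 | __b[c]a_   read c → write _, move +1, go to p1
p1 | __b_[a]_   read a → write b, move 0, go to p2
p2 | __b_[b]_   read b → write b, move +1, go to p1
p1 | __b_b[_]   read _ → write b, move -1, go to p3
p3 | __b_[b]b   read b → write b, move -1, go to p2
p2 | __b[_]bb   read _ → write a, move -1, go to p0
p0 | __[b]abb   read b → write a, move -1, go to p2
p2 | _[_]aabb   read _ → write a, move -1, go to p0
p0 | [_]aaabb   read _ → write _, move +1, go to p2
p2 | _[a]aabb
No transition is defined for (p2, a); M halts in state p2.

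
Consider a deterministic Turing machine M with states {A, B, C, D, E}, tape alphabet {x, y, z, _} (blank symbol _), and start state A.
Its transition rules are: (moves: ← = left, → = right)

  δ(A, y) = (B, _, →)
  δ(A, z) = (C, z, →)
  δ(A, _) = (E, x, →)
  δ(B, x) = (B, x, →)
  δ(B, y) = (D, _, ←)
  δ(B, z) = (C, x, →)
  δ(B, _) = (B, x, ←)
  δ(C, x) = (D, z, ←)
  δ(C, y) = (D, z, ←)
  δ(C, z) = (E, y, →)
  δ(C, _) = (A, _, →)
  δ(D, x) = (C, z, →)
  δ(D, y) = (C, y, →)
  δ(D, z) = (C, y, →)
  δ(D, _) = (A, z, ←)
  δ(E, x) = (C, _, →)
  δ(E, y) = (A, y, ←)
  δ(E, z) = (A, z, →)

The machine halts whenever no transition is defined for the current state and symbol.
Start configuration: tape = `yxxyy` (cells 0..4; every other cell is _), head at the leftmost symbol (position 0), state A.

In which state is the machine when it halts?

E

A | [y]xxyy__   read y → write _, move →, go to B
B | _[x]xyy__   read x → write x, move →, go to B
B | _x[x]yy__   read x → write x, move →, go to B
B | _xx[y]y__   read y → write _, move ←, go to D
D | _x[x]_y__   read x → write z, move →, go to C
C | _xz[_]y__   read _ → write _, move →, go to A
A | _xz_[y]__   read y → write _, move →, go to B
B | _xz__[_]_   read _ → write x, move ←, go to B
B | _xz_[_]x_   read _ → write x, move ←, go to B
B | _xz[_]xx_   read _ → write x, move ←, go to B
B | _x[z]xxx_   read z → write x, move →, go to C
C | _xx[x]xx_   read x → write z, move ←, go to D
D | _x[x]zxx_   read x → write z, move →, go to C
C | _xz[z]xx_   read z → write y, move →, go to E
E | _xzy[x]x_   read x → write _, move →, go to C
C | _xzy_[x]_   read x → write z, move ←, go to D
D | _xzy[_]z_   read _ → write z, move ←, go to A
A | _xz[y]zz_   read y → write _, move →, go to B
B | _xz_[z]z_   read z → write x, move →, go to C
C | _xz_x[z]_   read z → write y, move →, go to E
E | _xz_xy[_]
No transition is defined for (E, _); M halts in state E.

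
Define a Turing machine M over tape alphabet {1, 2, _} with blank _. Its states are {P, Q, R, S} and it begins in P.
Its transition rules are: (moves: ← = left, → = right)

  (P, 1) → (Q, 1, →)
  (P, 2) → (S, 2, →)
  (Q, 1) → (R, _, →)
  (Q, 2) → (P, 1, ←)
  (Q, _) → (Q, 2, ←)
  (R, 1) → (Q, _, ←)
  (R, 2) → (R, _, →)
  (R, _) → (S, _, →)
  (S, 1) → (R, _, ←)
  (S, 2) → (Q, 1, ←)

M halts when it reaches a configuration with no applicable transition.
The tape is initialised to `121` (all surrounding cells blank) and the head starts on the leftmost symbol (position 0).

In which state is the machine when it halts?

S

state=P head=0 tape=[1]21_   (P,1)→(Q,1,→)
state=Q head=1 tape=1[2]1_   (Q,2)→(P,1,←)
state=P head=0 tape=[1]11_   (P,1)→(Q,1,→)
state=Q head=1 tape=1[1]1_   (Q,1)→(R,_,→)
state=R head=2 tape=1_[1]_   (R,1)→(Q,_,←)
state=Q head=1 tape=1[_]__   (Q,_)→(Q,2,←)
state=Q head=0 tape=[1]2__   (Q,1)→(R,_,→)
state=R head=1 tape=_[2]__   (R,2)→(R,_,→)
state=R head=2 tape=__[_]_   (R,_)→(S,_,→)
state=S head=3 tape=___[_]
No transition is defined for (S, _); M halts in state S.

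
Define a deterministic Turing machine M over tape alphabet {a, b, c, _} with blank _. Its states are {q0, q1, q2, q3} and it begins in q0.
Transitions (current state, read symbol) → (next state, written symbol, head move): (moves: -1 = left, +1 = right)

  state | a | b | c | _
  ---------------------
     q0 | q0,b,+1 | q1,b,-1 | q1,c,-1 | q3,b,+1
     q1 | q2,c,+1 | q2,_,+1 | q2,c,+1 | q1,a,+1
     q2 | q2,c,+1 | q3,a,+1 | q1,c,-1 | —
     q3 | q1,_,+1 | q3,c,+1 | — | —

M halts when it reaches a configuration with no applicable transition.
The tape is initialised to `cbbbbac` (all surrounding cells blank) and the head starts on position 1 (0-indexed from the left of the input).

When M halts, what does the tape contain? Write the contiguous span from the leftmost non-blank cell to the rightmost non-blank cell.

q0 | c[b]bbbac_   read b → write b, move -1, go to q1
q1 | [c]bbbbac_   read c → write c, move +1, go to q2
q2 | c[b]bbbac_   read b → write a, move +1, go to q3
q3 | ca[b]bbac_   read b → write c, move +1, go to q3
q3 | cac[b]bac_   read b → write c, move +1, go to q3
q3 | cacc[b]ac_   read b → write c, move +1, go to q3
q3 | caccc[a]c_   read a → write _, move +1, go to q1
q1 | caccc_[c]_   read c → write c, move +1, go to q2
q2 | caccc_c[_]
The non-blank tape span at halt is caccc_c.

caccc_c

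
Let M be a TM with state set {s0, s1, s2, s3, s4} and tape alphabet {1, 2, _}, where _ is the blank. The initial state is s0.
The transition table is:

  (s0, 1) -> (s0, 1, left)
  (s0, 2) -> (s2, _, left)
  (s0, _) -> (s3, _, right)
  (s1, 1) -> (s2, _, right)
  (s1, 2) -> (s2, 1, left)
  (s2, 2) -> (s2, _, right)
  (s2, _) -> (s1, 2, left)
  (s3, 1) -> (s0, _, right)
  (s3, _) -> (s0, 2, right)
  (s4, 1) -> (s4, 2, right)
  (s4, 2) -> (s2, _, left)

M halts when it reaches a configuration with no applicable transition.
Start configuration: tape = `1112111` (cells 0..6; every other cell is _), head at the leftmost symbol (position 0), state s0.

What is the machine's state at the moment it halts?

s1

s0 | _[1]112111   read 1 → write 1, move left, go to s0
s0 | [_]1112111   read _ → write _, move right, go to s3
s3 | _[1]112111   read 1 → write _, move right, go to s0
s0 | __[1]12111   read 1 → write 1, move left, go to s0
s0 | _[_]112111   read _ → write _, move right, go to s3
s3 | __[1]12111   read 1 → write _, move right, go to s0
s0 | ___[1]2111   read 1 → write 1, move left, go to s0
s0 | __[_]12111   read _ → write _, move right, go to s3
s3 | ___[1]2111   read 1 → write _, move right, go to s0
s0 | ____[2]111   read 2 → write _, move left, go to s2
s2 | ___[_]_111   read _ → write 2, move left, go to s1
s1 | __[_]2_111
No transition is defined for (s1, _); M halts in state s1.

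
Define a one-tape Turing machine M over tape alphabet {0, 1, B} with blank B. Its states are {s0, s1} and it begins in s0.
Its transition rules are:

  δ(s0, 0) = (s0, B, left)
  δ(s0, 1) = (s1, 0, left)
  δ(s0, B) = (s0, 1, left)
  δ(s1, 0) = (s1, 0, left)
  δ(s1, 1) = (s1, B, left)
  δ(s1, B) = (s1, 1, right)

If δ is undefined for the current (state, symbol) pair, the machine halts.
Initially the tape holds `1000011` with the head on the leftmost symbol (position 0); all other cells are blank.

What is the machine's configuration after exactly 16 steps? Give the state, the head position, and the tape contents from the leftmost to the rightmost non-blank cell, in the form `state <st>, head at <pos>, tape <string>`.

state=s0 head=0 tape=BBBB[1]000011   (s0,1)→(s1,0,left)
state=s1 head=-1 tape=BBB[B]0000011   (s1,B)→(s1,1,right)
state=s1 head=0 tape=BBB1[0]000011   (s1,0)→(s1,0,left)
state=s1 head=-1 tape=BBB[1]0000011   (s1,1)→(s1,B,left)
state=s1 head=-2 tape=BB[B]B0000011   (s1,B)→(s1,1,right)
state=s1 head=-1 tape=BB1[B]0000011   (s1,B)→(s1,1,right)
state=s1 head=0 tape=BB11[0]000011   (s1,0)→(s1,0,left)
state=s1 head=-1 tape=BB1[1]0000011   (s1,1)→(s1,B,left)
state=s1 head=-2 tape=BB[1]B0000011   (s1,1)→(s1,B,left)
state=s1 head=-3 tape=B[B]BB0000011   (s1,B)→(s1,1,right)
state=s1 head=-2 tape=B1[B]B0000011   (s1,B)→(s1,1,right)
state=s1 head=-1 tape=B11[B]0000011   (s1,B)→(s1,1,right)
state=s1 head=0 tape=B111[0]000011   (s1,0)→(s1,0,left)
state=s1 head=-1 tape=B11[1]0000011   (s1,1)→(s1,B,left)
state=s1 head=-2 tape=B1[1]B0000011   (s1,1)→(s1,B,left)
state=s1 head=-3 tape=B[1]BB0000011   (s1,1)→(s1,B,left)
state=s1 head=-4 tape=[B]BBB0000011
After 16 steps: state s1, head at -4, tape 0000011.

state s1, head at -4, tape 0000011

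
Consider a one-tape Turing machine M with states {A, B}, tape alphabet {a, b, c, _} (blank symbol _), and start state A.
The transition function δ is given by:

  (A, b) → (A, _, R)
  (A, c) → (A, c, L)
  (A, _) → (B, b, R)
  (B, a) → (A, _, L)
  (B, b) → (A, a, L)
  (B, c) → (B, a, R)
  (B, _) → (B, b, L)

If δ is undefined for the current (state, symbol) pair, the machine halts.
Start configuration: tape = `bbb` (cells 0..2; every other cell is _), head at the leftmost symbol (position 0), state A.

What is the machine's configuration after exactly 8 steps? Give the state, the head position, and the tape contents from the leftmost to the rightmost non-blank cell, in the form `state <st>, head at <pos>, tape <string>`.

state A, head at 2, tape b_b

state=A head=0 tape=[b]bb__   (A,b)→(A,_,R)
state=A head=1 tape=_[b]b__   (A,b)→(A,_,R)
state=A head=2 tape=__[b]__   (A,b)→(A,_,R)
state=A head=3 tape=___[_]_   (A,_)→(B,b,R)
state=B head=4 tape=___b[_]   (B,_)→(B,b,L)
state=B head=3 tape=___[b]b   (B,b)→(A,a,L)
state=A head=2 tape=__[_]ab   (A,_)→(B,b,R)
state=B head=3 tape=__b[a]b   (B,a)→(A,_,L)
state=A head=2 tape=__[b]_b
After 8 steps: state A, head at 2, tape b_b.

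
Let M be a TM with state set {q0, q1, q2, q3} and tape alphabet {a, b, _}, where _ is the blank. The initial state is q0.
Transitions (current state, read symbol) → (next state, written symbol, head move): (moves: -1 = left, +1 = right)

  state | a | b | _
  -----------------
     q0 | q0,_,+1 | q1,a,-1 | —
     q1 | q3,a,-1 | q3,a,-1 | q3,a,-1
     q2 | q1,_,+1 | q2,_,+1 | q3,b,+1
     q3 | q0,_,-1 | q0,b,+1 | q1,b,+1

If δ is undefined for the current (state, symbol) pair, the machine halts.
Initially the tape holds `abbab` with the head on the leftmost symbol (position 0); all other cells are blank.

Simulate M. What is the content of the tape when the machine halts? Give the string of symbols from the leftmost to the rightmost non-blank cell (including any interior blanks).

bb_b

state=q0 head=0 tape=_[a]bbab_   (q0,a)→(q0,_,+1)
state=q0 head=1 tape=__[b]bab_   (q0,b)→(q1,a,-1)
state=q1 head=0 tape=_[_]abab_   (q1,_)→(q3,a,-1)
state=q3 head=-1 tape=[_]aabab_   (q3,_)→(q1,b,+1)
state=q1 head=0 tape=b[a]abab_   (q1,a)→(q3,a,-1)
state=q3 head=-1 tape=[b]aabab_   (q3,b)→(q0,b,+1)
state=q0 head=0 tape=b[a]abab_   (q0,a)→(q0,_,+1)
state=q0 head=1 tape=b_[a]bab_   (q0,a)→(q0,_,+1)
state=q0 head=2 tape=b__[b]ab_   (q0,b)→(q1,a,-1)
state=q1 head=1 tape=b_[_]aab_   (q1,_)→(q3,a,-1)
state=q3 head=0 tape=b[_]aaab_   (q3,_)→(q1,b,+1)
state=q1 head=1 tape=bb[a]aab_   (q1,a)→(q3,a,-1)
state=q3 head=0 tape=b[b]aaab_   (q3,b)→(q0,b,+1)
state=q0 head=1 tape=bb[a]aab_   (q0,a)→(q0,_,+1)
state=q0 head=2 tape=bb_[a]ab_   (q0,a)→(q0,_,+1)
state=q0 head=3 tape=bb__[a]b_   (q0,a)→(q0,_,+1)
state=q0 head=4 tape=bb___[b]_   (q0,b)→(q1,a,-1)
state=q1 head=3 tape=bb__[_]a_   (q1,_)→(q3,a,-1)
state=q3 head=2 tape=bb_[_]aa_   (q3,_)→(q1,b,+1)
state=q1 head=3 tape=bb_b[a]a_   (q1,a)→(q3,a,-1)
state=q3 head=2 tape=bb_[b]aa_   (q3,b)→(q0,b,+1)
state=q0 head=3 tape=bb_b[a]a_   (q0,a)→(q0,_,+1)
state=q0 head=4 tape=bb_b_[a]_   (q0,a)→(q0,_,+1)
state=q0 head=5 tape=bb_b__[_]
The non-blank tape span at halt is bb_b.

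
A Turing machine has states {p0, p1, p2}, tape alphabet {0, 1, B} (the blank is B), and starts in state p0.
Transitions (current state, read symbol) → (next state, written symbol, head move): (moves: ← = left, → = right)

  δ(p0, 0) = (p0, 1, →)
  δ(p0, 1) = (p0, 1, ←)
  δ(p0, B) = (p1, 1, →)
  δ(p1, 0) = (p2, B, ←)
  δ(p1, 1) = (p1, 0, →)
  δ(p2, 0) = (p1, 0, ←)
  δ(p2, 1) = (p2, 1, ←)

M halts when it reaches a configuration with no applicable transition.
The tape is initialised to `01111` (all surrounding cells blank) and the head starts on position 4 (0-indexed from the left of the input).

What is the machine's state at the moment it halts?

p1

state=p0 head=4 tape=B0111[1]B   (p0,1)→(p0,1,←)
state=p0 head=3 tape=B011[1]1B   (p0,1)→(p0,1,←)
state=p0 head=2 tape=B01[1]11B   (p0,1)→(p0,1,←)
state=p0 head=1 tape=B0[1]111B   (p0,1)→(p0,1,←)
state=p0 head=0 tape=B[0]1111B   (p0,0)→(p0,1,→)
state=p0 head=1 tape=B1[1]111B   (p0,1)→(p0,1,←)
state=p0 head=0 tape=B[1]1111B   (p0,1)→(p0,1,←)
state=p0 head=-1 tape=[B]11111B   (p0,B)→(p1,1,→)
state=p1 head=0 tape=1[1]1111B   (p1,1)→(p1,0,→)
state=p1 head=1 tape=10[1]111B   (p1,1)→(p1,0,→)
state=p1 head=2 tape=100[1]11B   (p1,1)→(p1,0,→)
state=p1 head=3 tape=1000[1]1B   (p1,1)→(p1,0,→)
state=p1 head=4 tape=10000[1]B   (p1,1)→(p1,0,→)
state=p1 head=5 tape=100000[B]
No transition is defined for (p1, B); M halts in state p1.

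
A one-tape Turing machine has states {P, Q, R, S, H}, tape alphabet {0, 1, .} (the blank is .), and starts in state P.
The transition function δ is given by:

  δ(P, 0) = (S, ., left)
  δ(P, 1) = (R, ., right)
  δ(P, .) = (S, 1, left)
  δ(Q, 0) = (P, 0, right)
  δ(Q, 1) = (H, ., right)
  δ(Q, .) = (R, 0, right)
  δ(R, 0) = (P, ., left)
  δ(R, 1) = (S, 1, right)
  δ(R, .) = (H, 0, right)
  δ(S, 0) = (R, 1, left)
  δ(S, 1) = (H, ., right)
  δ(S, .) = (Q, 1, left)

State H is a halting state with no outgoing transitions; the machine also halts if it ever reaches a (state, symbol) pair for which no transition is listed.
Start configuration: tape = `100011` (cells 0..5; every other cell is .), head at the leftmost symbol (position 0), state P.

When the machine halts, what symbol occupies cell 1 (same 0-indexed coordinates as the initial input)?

P | ..[1]00011   read 1 → write ., move right, go to R
R | ...[0]0011   read 0 → write ., move left, go to P
P | ..[.].0011   read . → write 1, move left, go to S
S | .[.]1.0011   read . → write 1, move left, go to Q
Q | [.]11.0011   read . → write 0, move right, go to R
R | 0[1]1.0011   read 1 → write 1, move right, go to S
S | 01[1].0011   read 1 → write ., move right, go to H
H | 01.[.]0011
Cell 1 holds . when M halts.

.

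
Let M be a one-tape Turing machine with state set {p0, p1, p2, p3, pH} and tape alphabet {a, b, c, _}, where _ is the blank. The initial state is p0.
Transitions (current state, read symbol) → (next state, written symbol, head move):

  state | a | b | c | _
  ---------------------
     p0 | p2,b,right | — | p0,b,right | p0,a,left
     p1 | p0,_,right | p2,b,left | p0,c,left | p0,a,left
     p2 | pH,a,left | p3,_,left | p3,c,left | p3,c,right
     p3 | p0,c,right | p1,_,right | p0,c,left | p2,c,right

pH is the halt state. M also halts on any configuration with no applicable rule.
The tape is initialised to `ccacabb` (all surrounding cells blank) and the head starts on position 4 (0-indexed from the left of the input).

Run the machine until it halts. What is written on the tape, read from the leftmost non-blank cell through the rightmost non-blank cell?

state=p0 head=4 tape=ccac[a]bb   (p0,a)→(p2,b,right)
state=p2 head=5 tape=ccacb[b]b   (p2,b)→(p3,_,left)
state=p3 head=4 tape=ccac[b]_b   (p3,b)→(p1,_,right)
state=p1 head=5 tape=ccac_[_]b   (p1,_)→(p0,a,left)
state=p0 head=4 tape=ccac[_]ab   (p0,_)→(p0,a,left)
state=p0 head=3 tape=cca[c]aab   (p0,c)→(p0,b,right)
state=p0 head=4 tape=ccab[a]ab   (p0,a)→(p2,b,right)
state=p2 head=5 tape=ccabb[a]b   (p2,a)→(pH,a,left)
state=pH head=4 tape=ccab[b]ab
The non-blank tape span at halt is ccabbab.

ccabbab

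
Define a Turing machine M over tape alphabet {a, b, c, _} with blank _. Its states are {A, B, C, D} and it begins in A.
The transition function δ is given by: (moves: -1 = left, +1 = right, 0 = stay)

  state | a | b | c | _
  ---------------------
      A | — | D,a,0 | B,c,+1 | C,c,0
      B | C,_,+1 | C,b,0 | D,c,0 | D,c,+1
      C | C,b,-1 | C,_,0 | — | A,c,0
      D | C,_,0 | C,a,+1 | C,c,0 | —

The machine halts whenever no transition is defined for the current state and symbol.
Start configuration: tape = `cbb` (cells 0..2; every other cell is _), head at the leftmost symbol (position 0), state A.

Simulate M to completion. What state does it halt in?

D

state=A head=0 tape=[c]bb__   (A,c)→(B,c,+1)
state=B head=1 tape=c[b]b__   (B,b)→(C,b,0)
state=C head=1 tape=c[b]b__   (C,b)→(C,_,0)
state=C head=1 tape=c[_]b__   (C,_)→(A,c,0)
state=A head=1 tape=c[c]b__   (A,c)→(B,c,+1)
state=B head=2 tape=cc[b]__   (B,b)→(C,b,0)
state=C head=2 tape=cc[b]__   (C,b)→(C,_,0)
state=C head=2 tape=cc[_]__   (C,_)→(A,c,0)
state=A head=2 tape=cc[c]__   (A,c)→(B,c,+1)
state=B head=3 tape=ccc[_]_   (B,_)→(D,c,+1)
state=D head=4 tape=cccc[_]
No transition is defined for (D, _); M halts in state D.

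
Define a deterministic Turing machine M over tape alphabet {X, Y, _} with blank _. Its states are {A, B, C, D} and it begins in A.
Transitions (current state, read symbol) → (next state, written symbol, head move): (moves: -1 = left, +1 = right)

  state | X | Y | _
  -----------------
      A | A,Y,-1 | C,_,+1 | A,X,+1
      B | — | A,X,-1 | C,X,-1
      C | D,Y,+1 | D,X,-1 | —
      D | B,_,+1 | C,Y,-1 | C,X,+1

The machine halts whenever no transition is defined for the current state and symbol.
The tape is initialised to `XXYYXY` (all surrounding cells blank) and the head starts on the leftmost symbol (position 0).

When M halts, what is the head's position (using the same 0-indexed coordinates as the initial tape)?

1

A | _[X]XYYXY   read X → write Y, move -1, go to A
A | [_]YXYYXY   read _ → write X, move +1, go to A
A | X[Y]XYYXY   read Y → write _, move +1, go to C
C | X_[X]YYXY   read X → write Y, move +1, go to D
D | X_Y[Y]YXY   read Y → write Y, move -1, go to C
C | X_[Y]YYXY   read Y → write X, move -1, go to D
D | X[_]XYYXY   read _ → write X, move +1, go to C
C | XX[X]YYXY   read X → write Y, move +1, go to D
D | XXY[Y]YXY   read Y → write Y, move -1, go to C
C | XX[Y]YYXY   read Y → write X, move -1, go to D
D | X[X]XYYXY   read X → write _, move +1, go to B
B | X_[X]YYXY
At halt the head is at cell 1.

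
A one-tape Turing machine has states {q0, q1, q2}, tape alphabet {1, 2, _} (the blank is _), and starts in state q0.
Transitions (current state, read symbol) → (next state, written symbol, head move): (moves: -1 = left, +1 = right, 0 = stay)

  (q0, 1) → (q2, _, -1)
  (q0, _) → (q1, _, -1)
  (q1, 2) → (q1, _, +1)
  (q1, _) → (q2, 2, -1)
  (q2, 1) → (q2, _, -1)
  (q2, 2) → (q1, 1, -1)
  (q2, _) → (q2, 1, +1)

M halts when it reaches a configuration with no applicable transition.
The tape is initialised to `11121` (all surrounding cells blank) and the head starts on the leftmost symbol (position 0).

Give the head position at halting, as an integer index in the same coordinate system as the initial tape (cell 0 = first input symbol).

2

q0 | ___[1]1121   read 1 → write _, move -1, go to q2
q2 | __[_]_1121   read _ → write 1, move +1, go to q2
q2 | __1[_]1121   read _ → write 1, move +1, go to q2
q2 | __11[1]121   read 1 → write _, move -1, go to q2
q2 | __1[1]_121   read 1 → write _, move -1, go to q2
q2 | __[1]__121   read 1 → write _, move -1, go to q2
q2 | _[_]___121   read _ → write 1, move +1, go to q2
q2 | _1[_]__121   read _ → write 1, move +1, go to q2
q2 | _11[_]_121   read _ → write 1, move +1, go to q2
q2 | _111[_]121   read _ → write 1, move +1, go to q2
q2 | _1111[1]21   read 1 → write _, move -1, go to q2
q2 | _111[1]_21   read 1 → write _, move -1, go to q2
q2 | _11[1]__21   read 1 → write _, move -1, go to q2
q2 | _1[1]___21   read 1 → write _, move -1, go to q2
q2 | _[1]____21   read 1 → write _, move -1, go to q2
q2 | [_]_____21   read _ → write 1, move +1, go to q2
q2 | 1[_]____21   read _ → write 1, move +1, go to q2
q2 | 11[_]___21   read _ → write 1, move +1, go to q2
q2 | 111[_]__21   read _ → write 1, move +1, go to q2
q2 | 1111[_]_21   read _ → write 1, move +1, go to q2
q2 | 11111[_]21   read _ → write 1, move +1, go to q2
q2 | 111111[2]1   read 2 → write 1, move -1, go to q1
q1 | 11111[1]11
At halt the head is at cell 2.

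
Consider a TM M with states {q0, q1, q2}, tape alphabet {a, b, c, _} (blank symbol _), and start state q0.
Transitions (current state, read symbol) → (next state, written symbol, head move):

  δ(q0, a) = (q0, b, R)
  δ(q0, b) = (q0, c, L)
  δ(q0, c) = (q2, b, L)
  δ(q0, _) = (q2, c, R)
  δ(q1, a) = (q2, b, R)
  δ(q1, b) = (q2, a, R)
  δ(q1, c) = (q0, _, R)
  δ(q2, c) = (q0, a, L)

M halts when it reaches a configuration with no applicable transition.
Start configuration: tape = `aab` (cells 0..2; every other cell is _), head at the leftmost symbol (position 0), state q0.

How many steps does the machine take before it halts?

state=q0 head=0 tape=__[a]ab   (q0,a)→(q0,b,R)
state=q0 head=1 tape=__b[a]b   (q0,a)→(q0,b,R)
state=q0 head=2 tape=__bb[b]   (q0,b)→(q0,c,L)
state=q0 head=1 tape=__b[b]c   (q0,b)→(q0,c,L)
state=q0 head=0 tape=__[b]cc   (q0,b)→(q0,c,L)
state=q0 head=-1 tape=_[_]ccc   (q0,_)→(q2,c,R)
state=q2 head=0 tape=_c[c]cc   (q2,c)→(q0,a,L)
state=q0 head=-1 tape=_[c]acc   (q0,c)→(q2,b,L)
state=q2 head=-2 tape=[_]bacc
M halts after 8 transitions.

8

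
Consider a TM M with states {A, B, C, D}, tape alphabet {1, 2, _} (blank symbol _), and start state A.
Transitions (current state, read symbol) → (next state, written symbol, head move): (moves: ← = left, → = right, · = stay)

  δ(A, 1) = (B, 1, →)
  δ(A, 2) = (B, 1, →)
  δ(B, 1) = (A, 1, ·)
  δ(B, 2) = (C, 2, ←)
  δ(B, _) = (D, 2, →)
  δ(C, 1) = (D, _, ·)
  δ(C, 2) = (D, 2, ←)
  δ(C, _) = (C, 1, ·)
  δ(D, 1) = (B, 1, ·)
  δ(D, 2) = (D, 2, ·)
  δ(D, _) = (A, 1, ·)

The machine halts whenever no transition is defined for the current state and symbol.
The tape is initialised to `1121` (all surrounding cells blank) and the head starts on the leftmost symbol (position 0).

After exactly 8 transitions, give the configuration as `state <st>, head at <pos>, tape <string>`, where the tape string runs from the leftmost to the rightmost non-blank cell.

state C, head at 1, tape 1121

state=A head=0 tape=[1]121   (A,1)→(B,1,→)
state=B head=1 tape=1[1]21   (B,1)→(A,1,·)
state=A head=1 tape=1[1]21   (A,1)→(B,1,→)
state=B head=2 tape=11[2]1   (B,2)→(C,2,←)
state=C head=1 tape=1[1]21   (C,1)→(D,_,·)
state=D head=1 tape=1[_]21   (D,_)→(A,1,·)
state=A head=1 tape=1[1]21   (A,1)→(B,1,→)
state=B head=2 tape=11[2]1   (B,2)→(C,2,←)
state=C head=1 tape=1[1]21
After 8 steps: state C, head at 1, tape 1121.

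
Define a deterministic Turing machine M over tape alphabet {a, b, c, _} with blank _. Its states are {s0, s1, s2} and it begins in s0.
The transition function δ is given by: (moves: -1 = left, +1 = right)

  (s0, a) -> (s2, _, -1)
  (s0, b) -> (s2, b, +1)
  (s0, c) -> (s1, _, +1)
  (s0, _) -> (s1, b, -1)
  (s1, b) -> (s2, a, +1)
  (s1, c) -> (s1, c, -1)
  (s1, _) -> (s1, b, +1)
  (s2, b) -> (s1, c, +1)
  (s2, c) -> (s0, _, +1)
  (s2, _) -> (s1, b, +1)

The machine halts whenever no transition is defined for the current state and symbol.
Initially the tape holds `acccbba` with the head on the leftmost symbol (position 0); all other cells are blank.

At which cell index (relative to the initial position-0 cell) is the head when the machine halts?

s0 | _[a]cccbba   read a → write _, move -1, go to s2
s2 | [_]_cccbba   read _ → write b, move +1, go to s1
s1 | b[_]cccbba   read _ → write b, move +1, go to s1
s1 | bb[c]ccbba   read c → write c, move -1, go to s1
s1 | b[b]cccbba   read b → write a, move +1, go to s2
s2 | ba[c]ccbba   read c → write _, move +1, go to s0
s0 | ba_[c]cbba   read c → write _, move +1, go to s1
s1 | ba__[c]bba   read c → write c, move -1, go to s1
s1 | ba_[_]cbba   read _ → write b, move +1, go to s1
s1 | ba_b[c]bba   read c → write c, move -1, go to s1
s1 | ba_[b]cbba   read b → write a, move +1, go to s2
s2 | ba_a[c]bba   read c → write _, move +1, go to s0
s0 | ba_a_[b]ba   read b → write b, move +1, go to s2
s2 | ba_a_b[b]a   read b → write c, move +1, go to s1
s1 | ba_a_bc[a]
At halt the head is at cell 6.

6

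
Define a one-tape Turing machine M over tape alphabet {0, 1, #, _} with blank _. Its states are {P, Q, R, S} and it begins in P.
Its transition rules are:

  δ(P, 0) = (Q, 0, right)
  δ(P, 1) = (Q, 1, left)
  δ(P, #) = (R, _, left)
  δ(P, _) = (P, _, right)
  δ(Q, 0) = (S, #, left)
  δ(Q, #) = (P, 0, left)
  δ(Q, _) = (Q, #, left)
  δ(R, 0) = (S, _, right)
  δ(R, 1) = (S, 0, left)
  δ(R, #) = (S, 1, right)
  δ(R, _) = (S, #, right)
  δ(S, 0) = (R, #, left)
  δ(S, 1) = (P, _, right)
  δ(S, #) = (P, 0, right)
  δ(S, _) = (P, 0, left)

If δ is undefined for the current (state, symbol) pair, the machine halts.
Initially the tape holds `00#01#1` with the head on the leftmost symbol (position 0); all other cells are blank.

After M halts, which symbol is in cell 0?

P | _[0]0#01#1   read 0 → write 0, move right, go to Q
Q | _0[0]#01#1   read 0 → write #, move left, go to S
S | _[0]##01#1   read 0 → write #, move left, go to R
R | [_]###01#1   read _ → write #, move right, go to S
S | #[#]##01#1   read # → write 0, move right, go to P
P | #0[#]#01#1   read # → write _, move left, go to R
R | #[0]_#01#1   read 0 → write _, move right, go to S
S | #_[_]#01#1   read _ → write 0, move left, go to P
P | #[_]0#01#1   read _ → write _, move right, go to P
P | #_[0]#01#1   read 0 → write 0, move right, go to Q
Q | #_0[#]01#1   read # → write 0, move left, go to P
P | #_[0]001#1   read 0 → write 0, move right, go to Q
Q | #_0[0]01#1   read 0 → write #, move left, go to S
S | #_[0]#01#1   read 0 → write #, move left, go to R
R | #[_]##01#1   read _ → write #, move right, go to S
S | ##[#]#01#1   read # → write 0, move right, go to P
P | ##0[#]01#1   read # → write _, move left, go to R
R | ##[0]_01#1   read 0 → write _, move right, go to S
S | ##_[_]01#1   read _ → write 0, move left, go to P
P | ##[_]001#1   read _ → write _, move right, go to P
P | ##_[0]01#1   read 0 → write 0, move right, go to Q
Q | ##_0[0]1#1   read 0 → write #, move left, go to S
S | ##_[0]#1#1   read 0 → write #, move left, go to R
R | ##[_]##1#1   read _ → write #, move right, go to S
S | ###[#]#1#1   read # → write 0, move right, go to P
P | ###0[#]1#1   read # → write _, move left, go to R
R | ###[0]_1#1   read 0 → write _, move right, go to S
S | ###_[_]1#1   read _ → write 0, move left, go to P
P | ###[_]01#1   read _ → write _, move right, go to P
P | ###_[0]1#1   read 0 → write 0, move right, go to Q
Q | ###_0[1]#1
Cell 0 holds # when M halts.

#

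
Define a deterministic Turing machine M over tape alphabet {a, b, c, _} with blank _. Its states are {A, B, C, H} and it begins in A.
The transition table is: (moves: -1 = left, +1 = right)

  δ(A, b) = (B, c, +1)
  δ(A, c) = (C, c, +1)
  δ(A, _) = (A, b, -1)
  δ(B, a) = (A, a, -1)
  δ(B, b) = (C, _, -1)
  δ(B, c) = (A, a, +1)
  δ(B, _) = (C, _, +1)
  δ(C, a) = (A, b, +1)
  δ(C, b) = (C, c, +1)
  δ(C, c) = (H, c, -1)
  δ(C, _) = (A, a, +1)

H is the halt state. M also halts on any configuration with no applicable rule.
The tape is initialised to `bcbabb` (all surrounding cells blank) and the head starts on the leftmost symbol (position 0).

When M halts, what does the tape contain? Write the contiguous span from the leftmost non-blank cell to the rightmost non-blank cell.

state=A head=0 tape=[b]cbabb   (A,b)→(B,c,+1)
state=B head=1 tape=c[c]babb   (B,c)→(A,a,+1)
state=A head=2 tape=ca[b]abb   (A,b)→(B,c,+1)
state=B head=3 tape=cac[a]bb   (B,a)→(A,a,-1)
state=A head=2 tape=ca[c]abb   (A,c)→(C,c,+1)
state=C head=3 tape=cac[a]bb   (C,a)→(A,b,+1)
state=A head=4 tape=cacb[b]b   (A,b)→(B,c,+1)
state=B head=5 tape=cacbc[b]   (B,b)→(C,_,-1)
state=C head=4 tape=cacb[c]_   (C,c)→(H,c,-1)
state=H head=3 tape=cac[b]c_
The non-blank tape span at halt is cacbc.

cacbc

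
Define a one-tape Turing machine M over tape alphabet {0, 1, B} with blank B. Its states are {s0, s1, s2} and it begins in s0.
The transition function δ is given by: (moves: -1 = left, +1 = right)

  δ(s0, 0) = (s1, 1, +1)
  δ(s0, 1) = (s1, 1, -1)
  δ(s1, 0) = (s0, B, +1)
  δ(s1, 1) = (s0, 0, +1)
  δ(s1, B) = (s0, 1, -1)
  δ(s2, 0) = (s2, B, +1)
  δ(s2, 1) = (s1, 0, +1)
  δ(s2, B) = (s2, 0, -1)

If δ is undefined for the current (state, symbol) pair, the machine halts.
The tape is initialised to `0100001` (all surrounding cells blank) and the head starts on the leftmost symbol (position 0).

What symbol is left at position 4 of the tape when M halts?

1

s0 | BB[0]100001   read 0 → write 1, move +1, go to s1
s1 | BB1[1]00001   read 1 → write 0, move +1, go to s0
s0 | BB10[0]0001   read 0 → write 1, move +1, go to s1
s1 | BB101[0]001   read 0 → write B, move +1, go to s0
s0 | BB101B[0]01   read 0 → write 1, move +1, go to s1
s1 | BB101B1[0]1   read 0 → write B, move +1, go to s0
s0 | BB101B1B[1]   read 1 → write 1, move -1, go to s1
s1 | BB101B1[B]1   read B → write 1, move -1, go to s0
s0 | BB101B[1]11   read 1 → write 1, move -1, go to s1
s1 | BB101[B]111   read B → write 1, move -1, go to s0
s0 | BB10[1]1111   read 1 → write 1, move -1, go to s1
s1 | BB1[0]11111   read 0 → write B, move +1, go to s0
s0 | BB1B[1]1111   read 1 → write 1, move -1, go to s1
s1 | BB1[B]11111   read B → write 1, move -1, go to s0
s0 | BB[1]111111   read 1 → write 1, move -1, go to s1
s1 | B[B]1111111   read B → write 1, move -1, go to s0
s0 | [B]11111111
Cell 4 holds 1 when M halts.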